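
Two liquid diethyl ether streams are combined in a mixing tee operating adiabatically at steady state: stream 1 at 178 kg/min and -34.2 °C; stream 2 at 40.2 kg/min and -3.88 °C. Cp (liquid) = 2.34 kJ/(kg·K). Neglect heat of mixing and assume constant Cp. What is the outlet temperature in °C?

Adiabatic, steady state ⇒ Σ ṁᵢCp,ᵢ(T_out − Tᵢ) = 0
T_out = Σ ṁᵢCp,ᵢTᵢ / Σ ṁᵢCp,ᵢ
      = -14610 / 510.59 = -28.614 °C

T_out = -28.6 °C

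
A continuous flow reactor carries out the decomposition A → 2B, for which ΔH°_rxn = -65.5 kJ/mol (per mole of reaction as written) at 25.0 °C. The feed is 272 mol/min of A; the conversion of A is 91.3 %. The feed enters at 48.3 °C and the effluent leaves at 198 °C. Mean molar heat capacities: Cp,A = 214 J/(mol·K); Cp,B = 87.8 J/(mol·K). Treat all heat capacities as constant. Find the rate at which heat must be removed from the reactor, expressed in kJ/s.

Extent of reaction ξ = 0.913 × 272 = 248.34 mol/min
Reaction term: ξ·ΔH°_rxn = 248.34 × -65.5 = -16266 kJ/min
Sensible, feed 48.3→25 °C: -1356.2 kJ/min
Outlet flows (mol/min): A 23.664, B 496.67
Sensible, products 25→198 °C: 8420.2 kJ/min
Q = ΔH = -9202 kJ/min = -153.37 kW
Heat removed = 153.37 kJ/s

Q_out = 153 kJ/s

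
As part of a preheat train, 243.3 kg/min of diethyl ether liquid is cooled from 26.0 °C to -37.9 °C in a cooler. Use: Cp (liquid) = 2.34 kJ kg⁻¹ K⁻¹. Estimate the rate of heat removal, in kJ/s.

Q = ṁ·Cp·ΔT = 243.3 × 2.34 × (-37.9 − 26.0) = -36380 kJ/min
Converting: 36380 / 60 s = 606.33 kW

Q_c = 606 kJ/s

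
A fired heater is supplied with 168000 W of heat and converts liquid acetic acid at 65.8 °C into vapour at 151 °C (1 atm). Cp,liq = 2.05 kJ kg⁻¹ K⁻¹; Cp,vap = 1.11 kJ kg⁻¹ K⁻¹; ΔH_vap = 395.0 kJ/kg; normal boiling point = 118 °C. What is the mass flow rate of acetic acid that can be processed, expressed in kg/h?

ṁ = 1120 kg/h

Δh = 2.05×(118−65.8) + 395.0 + 1.11×(151−118) = 538.64 kJ/kg
Q = 168000 W = 168 kJ/s = 604800 kJ/h
ṁ = Q/Δh = 604800 / 538.64 = 1122.8 kg/h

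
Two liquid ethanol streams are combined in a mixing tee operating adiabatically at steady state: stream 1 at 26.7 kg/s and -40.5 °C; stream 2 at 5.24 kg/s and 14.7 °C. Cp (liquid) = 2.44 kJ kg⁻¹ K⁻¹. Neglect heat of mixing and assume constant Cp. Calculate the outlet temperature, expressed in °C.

T_out = -31.4 °C

Adiabatic, steady state ⇒ Σ ṁᵢCp,ᵢ(T_out − Tᵢ) = 0
Σ ṁᵢCp,ᵢTᵢ = 26.7×2.44×-40.5 + 5.24×2.44×14.7 = -2450.5
Σ ṁᵢCp,ᵢ = 26.7×2.44 + 5.24×2.44 = 77.934
T_out = -2450.5 / 77.934 = -31.444 °C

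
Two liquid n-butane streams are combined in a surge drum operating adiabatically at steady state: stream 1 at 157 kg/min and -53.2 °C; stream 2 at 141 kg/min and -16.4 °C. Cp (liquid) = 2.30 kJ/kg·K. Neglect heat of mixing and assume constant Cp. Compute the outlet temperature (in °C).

No heat crosses the boundary, so H_out = H_in.
Σ ṁᵢCp,ᵢTᵢ = 157×2.30×-53.2 + 141×2.30×-16.4 = -24529
Σ ṁᵢCp,ᵢ = 157×2.30 + 141×2.30 = 685.4
T_out = -24529 / 685.4 = -35.788 °C

T_out = -35.8 °C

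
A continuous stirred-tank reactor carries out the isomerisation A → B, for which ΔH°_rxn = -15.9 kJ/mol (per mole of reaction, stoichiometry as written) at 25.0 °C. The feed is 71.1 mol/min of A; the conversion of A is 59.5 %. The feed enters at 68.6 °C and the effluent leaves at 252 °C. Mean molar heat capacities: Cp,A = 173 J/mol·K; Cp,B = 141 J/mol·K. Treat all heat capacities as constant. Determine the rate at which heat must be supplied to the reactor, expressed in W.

Extent of reaction ξ = 0.595 × 71.1 = 42.304 mol/min
Reaction term: ξ·ΔH°_rxn = 42.304 × -15.9 = -672.64 kJ/min
Sensible, feed 68.6→25 °C: -536.29 kJ/min
Outlet flows (mol/min): A 28.795, B 42.304
Sensible, products 25→252 °C: 2484.9 kJ/min
Q = ΔH = 1275.9 kJ/min = 21.266 kW
Heat supplied = 21266 W

Q_in = 21300 W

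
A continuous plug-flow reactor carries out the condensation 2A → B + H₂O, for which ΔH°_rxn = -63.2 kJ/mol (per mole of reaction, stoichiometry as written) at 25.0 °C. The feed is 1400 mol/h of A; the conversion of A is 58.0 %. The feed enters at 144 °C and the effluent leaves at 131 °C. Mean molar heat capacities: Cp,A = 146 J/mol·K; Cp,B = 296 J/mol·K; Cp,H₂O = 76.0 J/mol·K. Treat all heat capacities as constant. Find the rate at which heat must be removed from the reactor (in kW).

Extent of reaction ξ = 0.580 × 1400 / 2 = 406 mol/h
Reaction term: ξ·ΔH°_rxn = 406 × -63.2 = -25659 kJ/h
Sensible, feed 144→25 °C: -24324 kJ/h
Outlet flows (mol/h): A 588, B 406, H₂O 406
Sensible, products 25→131 °C: 25109 kJ/h
Q = ΔH = -24874 kJ/h = -6.9093 kW
Heat removed = 6.9093 kW

Q_out = 6.91 kW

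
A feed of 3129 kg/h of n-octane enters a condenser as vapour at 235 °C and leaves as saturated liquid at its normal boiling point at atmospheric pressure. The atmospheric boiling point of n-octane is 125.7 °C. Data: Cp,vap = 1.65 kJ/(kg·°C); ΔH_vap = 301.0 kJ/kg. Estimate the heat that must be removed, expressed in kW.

vapour 235→125.7 °C: -180.34 kJ/kg
condensation at 125.7 °C: -301 kJ/kg
Δh = -180.34 + -301 = -481.35 kJ/kg
Q = ṁ·Δh = 3129 kg/h × -481.35 kJ/kg = -1.5061e+06 kJ/h
|Q| = 418.37 kW

Q_c = 418 kW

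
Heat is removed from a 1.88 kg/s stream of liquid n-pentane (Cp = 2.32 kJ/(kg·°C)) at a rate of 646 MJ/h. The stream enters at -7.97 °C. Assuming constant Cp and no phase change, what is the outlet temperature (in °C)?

Q = 646 MJ/h = 179.44 kJ/s
ΔT = Q/(ṁ·Cp) = 179.44/(1.88×2.32) = 41.142 K
T_out = -7.97 − 41.142 = -49.112 °C

T_out = -49.1 °C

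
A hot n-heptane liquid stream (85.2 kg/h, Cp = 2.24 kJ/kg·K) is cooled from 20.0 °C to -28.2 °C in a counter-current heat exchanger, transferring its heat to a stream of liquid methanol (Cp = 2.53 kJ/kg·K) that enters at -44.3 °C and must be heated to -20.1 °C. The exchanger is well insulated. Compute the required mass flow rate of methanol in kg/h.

Heat released by hot stream: Q = 85.2 × 2.24 × (20.0 − -28.2) = 9198.9 kJ/h
Energy balance on cold side (adiabatic exchanger): Q = ṁ_c·Cp_c·(T_c,out − T_c,in)
ṁ_c = 9198.9 / [2.53 × (-20.1 − -44.3)] = 150.24 kg/h

ṁ_c = 150 kg/h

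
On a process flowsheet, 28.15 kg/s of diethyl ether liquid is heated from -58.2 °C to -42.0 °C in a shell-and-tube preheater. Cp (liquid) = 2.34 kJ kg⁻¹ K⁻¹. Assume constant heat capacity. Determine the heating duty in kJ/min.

Q = ṁ·Cp·ΔT = 28.15 × 2.34 × (-42.0 − -58.2) = 1067.1 kJ/s
Heating duty = 64027 kJ/min

Q = 64000 kJ/min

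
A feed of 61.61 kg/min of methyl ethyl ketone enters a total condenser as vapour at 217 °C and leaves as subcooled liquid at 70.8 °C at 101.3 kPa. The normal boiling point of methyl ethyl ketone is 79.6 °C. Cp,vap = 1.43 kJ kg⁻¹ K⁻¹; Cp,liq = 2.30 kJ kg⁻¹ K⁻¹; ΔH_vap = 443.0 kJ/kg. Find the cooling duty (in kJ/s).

Q_c = 677 kJ/s

vapour 217→79.6 °C: -196.48 kJ/kg
condensation at 79.6 °C: -443 kJ/kg
liquid 79.6→70.8 °C: -20.24 kJ/kg
Δh = -196.48 + -443 + -20.24 = -659.72 kJ/kg
Q = ṁ·Δh = 61.61 kg/min × -659.72 kJ/kg = -40645 kJ/min
|Q| = 677.42 kW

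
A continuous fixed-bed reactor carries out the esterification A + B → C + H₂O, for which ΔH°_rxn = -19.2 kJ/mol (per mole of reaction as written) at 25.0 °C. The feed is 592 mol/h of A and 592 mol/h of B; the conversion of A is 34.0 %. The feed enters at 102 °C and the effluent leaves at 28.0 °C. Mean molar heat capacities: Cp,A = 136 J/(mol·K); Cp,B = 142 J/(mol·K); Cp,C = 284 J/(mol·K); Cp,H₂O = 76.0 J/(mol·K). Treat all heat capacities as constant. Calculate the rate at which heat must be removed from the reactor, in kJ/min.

Q_out = 267 kJ/min

Extent of reaction ξ = 0.340 × 592 = 201.28 mol/h
Reaction term: ξ·ΔH°_rxn = 201.28 × -19.2 = -3864.6 kJ/h
Sensible, feed 102→25 °C: -12672 kJ/h
Outlet flows (mol/h): A 390.72, B 390.72, C 201.28, H₂O 201.28
Sensible, products 25→28.0 °C: 543.24 kJ/h
Q = ΔH = -15994 kJ/h = -4.4427 kW
Heat removed = 266.56 kJ/min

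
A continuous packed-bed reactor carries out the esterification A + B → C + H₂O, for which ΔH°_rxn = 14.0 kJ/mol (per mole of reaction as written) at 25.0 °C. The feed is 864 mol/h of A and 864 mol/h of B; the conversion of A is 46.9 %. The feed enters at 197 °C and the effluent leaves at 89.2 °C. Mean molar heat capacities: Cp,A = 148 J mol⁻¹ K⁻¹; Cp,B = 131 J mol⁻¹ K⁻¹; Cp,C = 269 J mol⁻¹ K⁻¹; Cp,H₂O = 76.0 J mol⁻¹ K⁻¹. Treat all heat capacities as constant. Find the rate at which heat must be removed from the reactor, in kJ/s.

Extent of reaction ξ = 0.469 × 864 = 405.22 mol/h
Reaction term: ξ·ΔH°_rxn = 405.22 × 14.0 = 5673 kJ/h
Sensible, feed 197→25 °C: -41462 kJ/h
Outlet flows (mol/h): A 458.78, B 458.78, C 405.22, H₂O 405.22
Sensible, products 25→89.2 °C: 17193 kJ/h
Q = ΔH = -18596 kJ/h = -5.1655 kW
Heat removed = 5.1655 kJ/s

Q_out = 5.17 kJ/s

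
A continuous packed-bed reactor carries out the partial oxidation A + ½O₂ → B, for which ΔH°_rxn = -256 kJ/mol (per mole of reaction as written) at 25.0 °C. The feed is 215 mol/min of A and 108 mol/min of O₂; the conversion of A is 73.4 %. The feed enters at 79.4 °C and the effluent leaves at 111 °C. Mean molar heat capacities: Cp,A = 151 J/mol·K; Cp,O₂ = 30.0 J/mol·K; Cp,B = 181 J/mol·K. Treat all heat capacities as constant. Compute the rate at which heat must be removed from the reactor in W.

Q_out = 651000 W

Extent of reaction ξ = 0.734 × 215 = 157.81 mol/min
Reaction term: ξ·ΔH°_rxn = 157.81 × -256 = -40399 kJ/min
Sensible, feed 79.4→25 °C: -1942.4 kJ/min
Outlet flows (mol/min): A 57.19, O₂ 29.095, B 157.81
Sensible, products 25→111 °C: 3274.2 kJ/min
Q = ΔH = -39068 kJ/min = -651.13 kW
Heat removed = 651130 W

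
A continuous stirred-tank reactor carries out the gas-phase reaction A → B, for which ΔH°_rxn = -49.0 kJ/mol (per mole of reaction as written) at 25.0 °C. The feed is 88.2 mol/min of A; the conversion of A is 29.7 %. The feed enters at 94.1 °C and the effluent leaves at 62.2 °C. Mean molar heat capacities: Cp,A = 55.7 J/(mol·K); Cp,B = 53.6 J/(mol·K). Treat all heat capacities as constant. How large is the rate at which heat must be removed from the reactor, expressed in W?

Extent of reaction ξ = 0.297 × 88.2 = 26.195 mol/min
Reaction term: ξ·ΔH°_rxn = 26.195 × -49.0 = -1283.6 kJ/min
Sensible, feed 94.1→25 °C: -339.47 kJ/min
Outlet flows (mol/min): A 62.005, B 26.195
Sensible, products 25→62.2 °C: 180.71 kJ/min
Q = ΔH = -1442.3 kJ/min = -24.039 kW
Heat removed = 24039 W

Q_out = 24000 W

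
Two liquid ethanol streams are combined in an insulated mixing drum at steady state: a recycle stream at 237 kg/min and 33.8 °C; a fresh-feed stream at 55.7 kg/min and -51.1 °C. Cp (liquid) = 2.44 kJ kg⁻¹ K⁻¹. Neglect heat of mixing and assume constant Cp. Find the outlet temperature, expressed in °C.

No heat crosses the boundary, so H_out = H_in.
T_out = Σ ṁᵢCp,ᵢTᵢ / Σ ṁᵢCp,ᵢ
      = 12601 / 714.19 = 17.644 °C

T_out = 17.6 °C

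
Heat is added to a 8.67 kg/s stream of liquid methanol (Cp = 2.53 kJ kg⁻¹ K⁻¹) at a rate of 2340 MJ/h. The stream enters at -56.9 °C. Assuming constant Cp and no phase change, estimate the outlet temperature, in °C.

T_out = -27.3 °C

Q = 2340 MJ/h = 650 kJ/s
ΔT = Q/(ṁ·Cp) = 650/(8.67×2.53) = 29.633 K
T_out = -56.9 + 29.633 = -27.267 °C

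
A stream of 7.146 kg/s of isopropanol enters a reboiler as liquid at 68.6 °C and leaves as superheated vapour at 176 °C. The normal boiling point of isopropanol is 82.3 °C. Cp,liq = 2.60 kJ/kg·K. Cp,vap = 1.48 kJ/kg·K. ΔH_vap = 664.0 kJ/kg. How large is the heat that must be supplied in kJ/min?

liquid 68.6→82.3 °C: 35.62 kJ/kg
vaporisation at 82.3 °C: 664 kJ/kg
vapour 82.3→176 °C: 138.68 kJ/kg
Δh = 35.62 + 664 + 138.68 = 838.3 kJ/kg
Q = ṁ·Δh = 7.146 kg/s × 838.3 kJ/kg = 5990.5 kJ/s
|Q| = 5990.5 kW = 359430 kJ/min

Q = 359000 kJ/min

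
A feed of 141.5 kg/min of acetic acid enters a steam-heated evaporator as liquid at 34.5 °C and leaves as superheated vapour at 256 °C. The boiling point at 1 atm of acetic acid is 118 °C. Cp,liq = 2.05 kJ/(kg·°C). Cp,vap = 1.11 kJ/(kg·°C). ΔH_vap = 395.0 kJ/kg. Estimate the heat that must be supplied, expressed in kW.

Q = 1700 kW

liquid 34.5→118 °C: 171.17 kJ/kg
vaporisation at 118 °C: 395 kJ/kg
vapour 118→256 °C: 153.18 kJ/kg
Δh = 171.17 + 395 + 153.18 = 719.36 kJ/kg
Q = ṁ·Δh = 141.5 kg/min × 719.36 kJ/kg = 101790 kJ/min
|Q| = 1696.5 kW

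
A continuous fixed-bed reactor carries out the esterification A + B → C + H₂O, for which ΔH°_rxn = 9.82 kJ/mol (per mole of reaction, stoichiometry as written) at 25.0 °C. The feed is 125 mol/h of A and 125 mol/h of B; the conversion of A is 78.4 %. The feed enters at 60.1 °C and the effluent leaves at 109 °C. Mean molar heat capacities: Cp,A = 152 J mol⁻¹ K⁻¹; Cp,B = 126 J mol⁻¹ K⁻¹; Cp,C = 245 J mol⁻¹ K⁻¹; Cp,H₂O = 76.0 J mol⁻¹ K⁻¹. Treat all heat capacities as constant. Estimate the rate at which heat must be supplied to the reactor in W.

Extent of reaction ξ = 0.784 × 125 = 98 mol/h
Reaction term: ξ·ΔH°_rxn = 98 × 9.82 = 962.36 kJ/h
Sensible, feed 60.1→25 °C: -1219.7 kJ/h
Outlet flows (mol/h): A 27, B 27, C 98, H₂O 98
Sensible, products 25→109 °C: 3273 kJ/h
Q = ΔH = 3015.6 kJ/h = 0.83767 kW
Heat supplied = 837.67 W

Q_in = 838 W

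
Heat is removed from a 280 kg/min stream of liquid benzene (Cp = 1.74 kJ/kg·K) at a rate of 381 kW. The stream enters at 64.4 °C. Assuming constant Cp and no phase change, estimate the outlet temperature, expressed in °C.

T_out = 17.5 °C

Q = 381 kW = 22860 kJ/min
ΔT = Q/(ṁ·Cp) = 22860/(280×1.74) = 46.921 K
T_out = 64.4 − 46.921 = 17.479 °C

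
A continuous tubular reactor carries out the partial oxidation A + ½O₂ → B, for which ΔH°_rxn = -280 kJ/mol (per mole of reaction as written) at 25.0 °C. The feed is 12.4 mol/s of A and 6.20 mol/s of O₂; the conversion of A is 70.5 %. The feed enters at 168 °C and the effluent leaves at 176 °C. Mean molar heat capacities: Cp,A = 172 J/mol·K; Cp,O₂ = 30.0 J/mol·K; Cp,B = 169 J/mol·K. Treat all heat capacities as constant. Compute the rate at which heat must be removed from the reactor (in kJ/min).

Extent of reaction ξ = 0.705 × 12.4 = 8.742 mol/s
Reaction term: ξ·ΔH°_rxn = 8.742 × -280 = -2447.8 kJ/s
Sensible, feed 168→25 °C: -331.59 kJ/s
Outlet flows (mol/s): A 3.658, O₂ 1.829, B 8.742
Sensible, products 25→176 °C: 326.38 kJ/s
Q = ΔH = -2453 kJ/s = -2453 kW
Heat removed = 147180 kJ/min

Q_out = 147000 kJ/min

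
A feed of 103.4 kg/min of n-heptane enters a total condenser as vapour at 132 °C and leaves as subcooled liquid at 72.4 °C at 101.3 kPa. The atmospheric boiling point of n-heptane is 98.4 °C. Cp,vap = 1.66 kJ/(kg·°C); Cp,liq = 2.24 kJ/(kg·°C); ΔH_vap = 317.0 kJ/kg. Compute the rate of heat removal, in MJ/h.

Q_c = 2670 MJ/h

vapour 132→98.4 °C: -55.776 kJ/kg
condensation at 98.4 °C: -317 kJ/kg
liquid 98.4→72.4 °C: -58.24 kJ/kg
Δh = -55.776 + -317 + -58.24 = -431.02 kJ/kg
Q = ṁ·Δh = 103.4 kg/min × -431.02 kJ/kg = -44567 kJ/min
|Q| = 742.78 kW = 2674 MJ/h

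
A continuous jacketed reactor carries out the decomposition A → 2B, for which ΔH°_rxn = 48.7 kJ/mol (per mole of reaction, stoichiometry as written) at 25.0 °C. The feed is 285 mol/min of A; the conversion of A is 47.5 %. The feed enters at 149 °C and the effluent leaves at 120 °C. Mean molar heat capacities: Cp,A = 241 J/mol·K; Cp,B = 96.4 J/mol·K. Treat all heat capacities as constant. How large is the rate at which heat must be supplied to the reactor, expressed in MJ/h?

Q_in = 239 MJ/h

Extent of reaction ξ = 0.475 × 285 = 135.38 mol/min
Reaction term: ξ·ΔH°_rxn = 135.38 × 48.7 = 6592.8 kJ/min
Sensible, feed 149→25 °C: -8516.9 kJ/min
Outlet flows (mol/min): A 149.62, B 270.75
Sensible, products 25→120 °C: 5905.2 kJ/min
Q = ΔH = 3981 kJ/min = 66.35 kW
Heat supplied = 238.86 MJ/h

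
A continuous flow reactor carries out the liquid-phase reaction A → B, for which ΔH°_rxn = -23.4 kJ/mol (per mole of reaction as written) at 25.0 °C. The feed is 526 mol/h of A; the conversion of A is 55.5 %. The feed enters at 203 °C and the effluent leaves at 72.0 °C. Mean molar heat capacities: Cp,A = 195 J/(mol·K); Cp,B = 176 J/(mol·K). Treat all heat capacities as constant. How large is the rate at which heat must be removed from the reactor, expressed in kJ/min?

Q_out = 342 kJ/min

Extent of reaction ξ = 0.555 × 526 = 291.93 mol/h
Reaction term: ξ·ΔH°_rxn = 291.93 × -23.4 = -6831.2 kJ/h
Sensible, feed 203→25 °C: -18257 kJ/h
Outlet flows (mol/h): A 234.07, B 291.93
Sensible, products 25→72.0 °C: 4560.1 kJ/h
Q = ΔH = -20529 kJ/h = -5.7024 kW
Heat removed = 342.14 kJ/min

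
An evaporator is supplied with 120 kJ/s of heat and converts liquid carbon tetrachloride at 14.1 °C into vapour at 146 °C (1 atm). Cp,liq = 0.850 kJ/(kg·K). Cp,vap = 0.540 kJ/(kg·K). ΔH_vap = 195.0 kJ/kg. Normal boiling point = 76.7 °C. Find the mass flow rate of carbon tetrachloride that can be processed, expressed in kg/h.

Δh = 0.850×(76.7−14.1) + 195.0 + 0.540×(146−76.7) = 285.63 kJ/kg
Q = 120 kJ/s = 120 kJ/s = 432000 kJ/h
ṁ = Q/Δh = 432000 / 285.63 = 1512.4 kg/h

ṁ = 1510 kg/h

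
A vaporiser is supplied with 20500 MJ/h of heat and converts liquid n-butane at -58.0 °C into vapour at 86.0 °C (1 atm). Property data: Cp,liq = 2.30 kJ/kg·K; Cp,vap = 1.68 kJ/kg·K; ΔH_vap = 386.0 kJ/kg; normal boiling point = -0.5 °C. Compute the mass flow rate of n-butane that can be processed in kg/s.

ṁ = 8.58 kg/s

Δh = 2.30×(-0.5−-58.0) + 386.0 + 1.68×(86.0−-0.5) = 663.57 kJ/kg
Q = 20500 MJ/h = 5694.4 kJ/s = 5694.4 kJ/s
ṁ = Q/Δh = 5694.4 / 663.57 = 8.5815 kg/s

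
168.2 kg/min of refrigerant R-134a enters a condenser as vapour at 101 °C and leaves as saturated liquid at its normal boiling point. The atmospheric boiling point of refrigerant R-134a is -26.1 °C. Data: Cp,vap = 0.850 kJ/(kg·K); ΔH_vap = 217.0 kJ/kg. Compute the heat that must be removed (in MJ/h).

vapour 101→-26.1 °C: -108.03 kJ/kg
condensation at -26.1 °C: -217 kJ/kg
Δh = -108.03 + -217 = -325.03 kJ/kg
Q = ṁ·Δh = 168.2 kg/min × -325.03 kJ/kg = -54671 kJ/min
|Q| = 911.18 kW = 3280.3 MJ/h

Q_c = 3280 MJ/h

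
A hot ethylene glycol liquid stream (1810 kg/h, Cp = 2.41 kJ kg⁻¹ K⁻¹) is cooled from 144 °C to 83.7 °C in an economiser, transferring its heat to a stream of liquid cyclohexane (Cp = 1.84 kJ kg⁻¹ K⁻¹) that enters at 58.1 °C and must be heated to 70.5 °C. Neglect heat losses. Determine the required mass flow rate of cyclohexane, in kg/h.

ṁ_c = 11500 kg/h

Heat released by hot stream: Q = 1810 × 2.41 × (144 − 83.7) = 263030 kJ/h
Energy balance on cold side (adiabatic exchanger): Q = ṁ_c·Cp_c·(T_c,out − T_c,in)
ṁ_c = 263030 / [1.84 × (70.5 − 58.1)] = 11529 kg/h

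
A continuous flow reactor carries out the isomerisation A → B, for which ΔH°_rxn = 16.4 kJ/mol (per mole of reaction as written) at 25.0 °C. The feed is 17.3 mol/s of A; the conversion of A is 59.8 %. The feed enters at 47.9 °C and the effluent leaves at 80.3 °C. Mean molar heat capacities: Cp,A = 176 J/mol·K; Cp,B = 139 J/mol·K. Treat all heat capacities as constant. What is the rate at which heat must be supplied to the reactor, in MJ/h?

Q_in = 890 MJ/h

Extent of reaction ξ = 0.598 × 17.3 = 10.345 mol/s
Reaction term: ξ·ΔH°_rxn = 10.345 × 16.4 = 169.66 kJ/s
Sensible, feed 47.9→25 °C: -69.726 kJ/s
Outlet flows (mol/s): A 6.9546, B 10.345
Sensible, products 25→80.3 °C: 147.21 kJ/s
Q = ΔH = 247.15 kJ/s = 247.15 kW
Heat supplied = 889.73 MJ/h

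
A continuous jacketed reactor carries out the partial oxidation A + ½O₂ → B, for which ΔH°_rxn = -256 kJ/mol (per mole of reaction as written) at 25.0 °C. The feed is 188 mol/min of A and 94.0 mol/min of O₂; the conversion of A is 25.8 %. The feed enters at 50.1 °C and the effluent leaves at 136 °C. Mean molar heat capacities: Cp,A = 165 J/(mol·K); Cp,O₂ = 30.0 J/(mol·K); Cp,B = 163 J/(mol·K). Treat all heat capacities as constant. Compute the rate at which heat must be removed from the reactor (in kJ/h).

Extent of reaction ξ = 0.258 × 188 = 48.504 mol/min
Reaction term: ξ·ΔH°_rxn = 48.504 × -256 = -12417 kJ/min
Sensible, feed 50.1→25 °C: -849.38 kJ/min
Outlet flows (mol/min): A 139.5, O₂ 69.748, B 48.504
Sensible, products 25→136 °C: 3664.7 kJ/min
Q = ΔH = -9601.7 kJ/min = -160.03 kW
Heat removed = 576100 kJ/h

Q_out = 576000 kJ/h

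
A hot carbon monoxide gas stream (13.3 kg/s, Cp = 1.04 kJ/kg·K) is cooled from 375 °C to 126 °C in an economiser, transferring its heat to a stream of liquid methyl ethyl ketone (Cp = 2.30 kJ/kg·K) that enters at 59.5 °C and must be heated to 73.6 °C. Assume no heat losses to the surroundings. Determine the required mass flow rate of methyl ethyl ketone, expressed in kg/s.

ṁ_c = 106 kg/s

Heat released by hot stream: Q = 13.3 × 1.04 × (375 − 126) = 3444.2 kJ/s
Energy balance on cold side (adiabatic exchanger): Q = ṁ_c·Cp_c·(T_c,out − T_c,in)
ṁ_c = 3444.2 / [2.30 × (73.6 − 59.5)] = 106.2 kg/s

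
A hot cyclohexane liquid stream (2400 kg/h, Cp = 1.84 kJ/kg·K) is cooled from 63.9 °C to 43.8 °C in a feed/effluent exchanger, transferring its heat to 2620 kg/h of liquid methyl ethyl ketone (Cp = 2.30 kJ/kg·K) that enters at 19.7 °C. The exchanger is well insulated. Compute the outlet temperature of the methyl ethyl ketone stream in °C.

Heat released by hot stream: Q = 2400 × 1.84 × (63.9 − 43.8) = 88762 kJ/h
Energy balance on cold side (adiabatic exchanger): Q = ṁ_c·Cp_c·(T_c,out − T_c,in)
T_c,out = 19.7 + 88762/(2620 × 2.30) = 34.43 °C

T_c,out = 34.4 °C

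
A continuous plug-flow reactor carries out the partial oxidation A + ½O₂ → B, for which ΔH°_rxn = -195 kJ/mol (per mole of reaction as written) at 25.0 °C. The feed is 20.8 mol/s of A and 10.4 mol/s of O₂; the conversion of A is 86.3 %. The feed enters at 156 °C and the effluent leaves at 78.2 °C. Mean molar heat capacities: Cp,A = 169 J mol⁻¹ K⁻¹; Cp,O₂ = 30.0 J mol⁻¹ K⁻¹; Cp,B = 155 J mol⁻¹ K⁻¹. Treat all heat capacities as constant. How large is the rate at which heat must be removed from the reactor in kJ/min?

Extent of reaction ξ = 0.863 × 20.8 = 17.95 mol/s
Reaction term: ξ·ΔH°_rxn = 17.95 × -195 = -3500.3 kJ/s
Sensible, feed 156→25 °C: -501.36 kJ/s
Outlet flows (mol/s): A 2.8496, O₂ 1.4248, B 17.95
Sensible, products 25→78.2 °C: 175.91 kJ/s
Q = ΔH = -3825.8 kJ/s = -3825.8 kW
Heat removed = 229550 kJ/min

Q_out = 230000 kJ/min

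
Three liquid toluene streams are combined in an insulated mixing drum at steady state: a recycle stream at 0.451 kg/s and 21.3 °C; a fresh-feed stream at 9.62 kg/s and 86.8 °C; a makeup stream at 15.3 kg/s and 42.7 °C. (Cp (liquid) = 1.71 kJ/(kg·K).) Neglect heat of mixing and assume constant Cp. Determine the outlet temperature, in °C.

No heat crosses the boundary, so H_out = H_in.
T_out = Σ ṁᵢCp,ᵢTᵢ / Σ ṁᵢCp,ᵢ
      = 2561.5 / 43.384 = 59.041 °C

T_out = 59.0 °C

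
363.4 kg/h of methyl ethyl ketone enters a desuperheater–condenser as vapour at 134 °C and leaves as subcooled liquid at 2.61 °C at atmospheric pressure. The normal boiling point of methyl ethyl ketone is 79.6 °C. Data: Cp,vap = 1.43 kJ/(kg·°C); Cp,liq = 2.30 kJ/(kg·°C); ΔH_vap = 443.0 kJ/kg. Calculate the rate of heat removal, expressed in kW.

vapour 134→79.6 °C: -77.792 kJ/kg
condensation at 79.6 °C: -443 kJ/kg
liquid 79.6→2.61 °C: -177.08 kJ/kg
Δh = -77.792 + -443 + -177.08 = -697.87 kJ/kg
Q = ṁ·Δh = 363.4 kg/h × -697.87 kJ/kg = -253610 kJ/h
|Q| = 70.446 kW

Q_c = 70.4 kW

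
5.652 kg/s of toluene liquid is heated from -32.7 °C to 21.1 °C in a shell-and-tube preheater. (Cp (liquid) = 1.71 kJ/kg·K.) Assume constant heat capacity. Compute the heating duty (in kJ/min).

Q = ṁ·Cp·ΔT = 5.652 × 1.71 × (21.1 − -32.7) = 519.97 kJ/s
Heating duty = 31198 kJ/min

Q = 31200 kJ/min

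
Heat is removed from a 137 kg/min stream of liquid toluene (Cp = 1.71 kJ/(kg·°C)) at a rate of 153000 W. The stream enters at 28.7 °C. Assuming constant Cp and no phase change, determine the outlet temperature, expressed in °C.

T_out = -10.5 °C

Q = 153000 W = 9180 kJ/min
ΔT = Q/(ṁ·Cp) = 9180/(137×1.71) = 39.186 K
T_out = 28.7 − 39.186 = -10.486 °C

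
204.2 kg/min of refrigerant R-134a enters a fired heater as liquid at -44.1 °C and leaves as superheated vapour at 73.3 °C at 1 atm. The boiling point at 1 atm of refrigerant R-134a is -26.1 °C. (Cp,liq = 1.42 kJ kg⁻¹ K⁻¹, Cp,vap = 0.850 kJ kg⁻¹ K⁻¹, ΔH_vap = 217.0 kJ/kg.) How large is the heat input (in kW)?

liquid -44.1→-26.1 °C: 25.56 kJ/kg
vaporisation at -26.1 °C: 217 kJ/kg
vapour -26.1→73.3 °C: 84.49 kJ/kg
Δh = 25.56 + 217 + 84.49 = 327.05 kJ/kg
Q = ṁ·Δh = 204.2 kg/min × 327.05 kJ/kg = 66784 kJ/min
|Q| = 1113.1 kW

Q = 1110 kW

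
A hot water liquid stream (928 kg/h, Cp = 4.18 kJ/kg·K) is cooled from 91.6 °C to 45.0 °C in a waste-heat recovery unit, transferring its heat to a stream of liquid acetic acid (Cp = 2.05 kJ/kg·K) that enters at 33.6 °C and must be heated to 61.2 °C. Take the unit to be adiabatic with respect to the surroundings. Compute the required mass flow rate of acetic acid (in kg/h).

Heat released by hot stream: Q = 928 × 4.18 × (91.6 − 45.0) = 180760 kJ/h
Energy balance on cold side (adiabatic exchanger): Q = ṁ_c·Cp_c·(T_c,out − T_c,in)
ṁ_c = 180760 / [2.05 × (61.2 − 33.6)] = 3194.8 kg/h

ṁ_c = 3190 kg/h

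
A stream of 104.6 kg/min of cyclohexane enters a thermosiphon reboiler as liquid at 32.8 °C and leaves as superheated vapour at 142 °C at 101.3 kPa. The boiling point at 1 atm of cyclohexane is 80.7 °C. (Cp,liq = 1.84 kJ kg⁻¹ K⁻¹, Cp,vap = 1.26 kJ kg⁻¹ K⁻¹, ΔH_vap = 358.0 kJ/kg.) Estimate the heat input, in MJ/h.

liquid 32.8→80.7 °C: 88.136 kJ/kg
vaporisation at 80.7 °C: 358 kJ/kg
vapour 80.7→142 °C: 77.238 kJ/kg
Δh = 88.136 + 358 + 77.238 = 523.37 kJ/kg
Q = ṁ·Δh = 104.6 kg/min × 523.37 kJ/kg = 54745 kJ/min
|Q| = 912.42 kW = 3284.7 MJ/h

Q = 3280 MJ/h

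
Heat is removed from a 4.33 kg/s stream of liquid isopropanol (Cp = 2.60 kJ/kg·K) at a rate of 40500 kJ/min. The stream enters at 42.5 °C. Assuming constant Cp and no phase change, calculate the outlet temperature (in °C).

Q = 40500 kJ/min = 675 kJ/s
ΔT = Q/(ṁ·Cp) = 675/(4.33×2.60) = 59.957 K
T_out = 42.5 − 59.957 = -17.457 °C

T_out = -17.5 °C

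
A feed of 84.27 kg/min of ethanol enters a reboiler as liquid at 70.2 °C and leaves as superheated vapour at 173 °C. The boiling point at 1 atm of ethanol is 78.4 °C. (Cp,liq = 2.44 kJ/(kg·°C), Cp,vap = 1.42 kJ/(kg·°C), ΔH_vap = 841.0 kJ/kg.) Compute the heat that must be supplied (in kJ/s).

Q = 1400 kJ/s

liquid 70.2→78.4 °C: 20.008 kJ/kg
vaporisation at 78.4 °C: 841 kJ/kg
vapour 78.4→173 °C: 134.33 kJ/kg
Δh = 20.008 + 841 + 134.33 = 995.34 kJ/kg
Q = ṁ·Δh = 84.27 kg/min × 995.34 kJ/kg = 83877 kJ/min
|Q| = 1398 kW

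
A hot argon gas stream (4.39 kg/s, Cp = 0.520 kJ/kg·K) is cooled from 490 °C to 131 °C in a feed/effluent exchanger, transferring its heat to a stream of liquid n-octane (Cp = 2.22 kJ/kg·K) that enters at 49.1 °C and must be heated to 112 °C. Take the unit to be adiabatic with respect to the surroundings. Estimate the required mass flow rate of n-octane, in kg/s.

ṁ_c = 5.87 kg/s

Heat released by hot stream: Q = 4.39 × 0.520 × (490 − 131) = 819.53 kJ/s
Energy balance on cold side (adiabatic exchanger): Q = ṁ_c·Cp_c·(T_c,out − T_c,in)
ṁ_c = 819.53 / [2.22 × (112 − 49.1)] = 5.8689 kg/s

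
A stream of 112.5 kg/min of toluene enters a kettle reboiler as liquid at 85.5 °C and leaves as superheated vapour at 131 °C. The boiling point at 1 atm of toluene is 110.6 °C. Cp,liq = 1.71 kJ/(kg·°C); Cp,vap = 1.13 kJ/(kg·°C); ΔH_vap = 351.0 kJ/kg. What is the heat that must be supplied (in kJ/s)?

liquid 85.5→110.6 °C: 42.921 kJ/kg
vaporisation at 110.6 °C: 351 kJ/kg
vapour 110.6→131 °C: 23.052 kJ/kg
Δh = 42.921 + 351 + 23.052 = 416.97 kJ/kg
Q = ṁ·Δh = 112.5 kg/min × 416.97 kJ/kg = 46909 kJ/min
|Q| = 781.82 kW

Q = 782 kJ/s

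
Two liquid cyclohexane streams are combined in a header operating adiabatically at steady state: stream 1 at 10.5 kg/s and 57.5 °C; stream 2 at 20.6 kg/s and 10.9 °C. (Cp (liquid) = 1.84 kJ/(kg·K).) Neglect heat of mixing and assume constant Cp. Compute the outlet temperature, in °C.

Adiabatic, steady state ⇒ Σ ṁᵢCp,ᵢ(T_out − Tᵢ) = 0
T_out = Σ ṁᵢCp,ᵢTᵢ / Σ ṁᵢCp,ᵢ
      = 1524.1 / 57.224 = 26.633 °C

T_out = 26.6 °C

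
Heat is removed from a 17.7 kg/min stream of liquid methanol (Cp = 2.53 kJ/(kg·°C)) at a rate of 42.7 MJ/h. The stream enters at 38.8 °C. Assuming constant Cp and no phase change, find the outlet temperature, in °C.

T_out = 22.9 °C

Q = 42.7 MJ/h = 711.67 kJ/min
ΔT = Q/(ṁ·Cp) = 711.67/(17.7×2.53) = 15.892 K
T_out = 38.8 − 15.892 = 22.908 °C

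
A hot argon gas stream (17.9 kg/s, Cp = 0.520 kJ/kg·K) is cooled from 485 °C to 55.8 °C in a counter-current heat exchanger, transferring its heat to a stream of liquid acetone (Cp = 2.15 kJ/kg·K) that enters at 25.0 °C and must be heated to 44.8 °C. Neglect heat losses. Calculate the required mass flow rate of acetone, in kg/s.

Heat released by hot stream: Q = 17.9 × 0.520 × (485 − 55.8) = 3995 kJ/s
Energy balance on cold side (adiabatic exchanger): Q = ṁ_c·Cp_c·(T_c,out − T_c,in)
ṁ_c = 3995 / [2.15 × (44.8 − 25.0)] = 93.845 kg/s

ṁ_c = 93.8 kg/s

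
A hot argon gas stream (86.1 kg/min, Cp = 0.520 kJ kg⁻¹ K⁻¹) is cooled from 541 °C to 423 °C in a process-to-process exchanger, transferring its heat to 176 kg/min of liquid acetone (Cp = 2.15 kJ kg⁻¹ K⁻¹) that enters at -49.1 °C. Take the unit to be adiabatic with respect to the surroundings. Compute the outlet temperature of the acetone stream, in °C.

T_c,out = -35.1 °C

Heat released by hot stream: Q = 86.1 × 0.520 × (541 − 423) = 5283.1 kJ/min
Energy balance on cold side (adiabatic exchanger): Q = ṁ_c·Cp_c·(T_c,out − T_c,in)
T_c,out = -49.1 + 5283.1/(176 × 2.15) = -35.138 °C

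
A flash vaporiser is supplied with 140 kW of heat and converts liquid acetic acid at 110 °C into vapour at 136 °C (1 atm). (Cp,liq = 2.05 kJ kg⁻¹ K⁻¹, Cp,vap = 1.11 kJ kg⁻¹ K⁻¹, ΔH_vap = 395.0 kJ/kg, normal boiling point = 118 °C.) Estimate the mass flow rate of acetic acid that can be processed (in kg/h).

Δh = 2.05×(118−110) + 395.0 + 1.11×(136−118) = 431.38 kJ/kg
Q = 140 kW = 140 kJ/s = 504000 kJ/h
ṁ = Q/Δh = 504000 / 431.38 = 1168.3 kg/h

ṁ = 1170 kg/h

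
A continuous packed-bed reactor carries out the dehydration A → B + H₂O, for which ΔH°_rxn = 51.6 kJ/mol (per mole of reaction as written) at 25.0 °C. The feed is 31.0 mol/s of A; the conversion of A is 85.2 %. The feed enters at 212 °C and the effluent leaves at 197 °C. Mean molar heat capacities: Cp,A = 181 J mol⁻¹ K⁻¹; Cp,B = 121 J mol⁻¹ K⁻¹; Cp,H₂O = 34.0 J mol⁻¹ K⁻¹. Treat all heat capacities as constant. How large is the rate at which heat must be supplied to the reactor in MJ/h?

Q_in = 4180 MJ/h

Extent of reaction ξ = 0.852 × 31.0 = 26.412 mol/s
Reaction term: ξ·ΔH°_rxn = 26.412 × 51.6 = 1362.9 kJ/s
Sensible, feed 212→25 °C: -1049.3 kJ/s
Outlet flows (mol/s): A 4.588, B 26.412, H₂O 26.412
Sensible, products 25→197 °C: 846.98 kJ/s
Q = ΔH = 1160.6 kJ/s = 1160.6 kW
Heat supplied = 4178.1 MJ/h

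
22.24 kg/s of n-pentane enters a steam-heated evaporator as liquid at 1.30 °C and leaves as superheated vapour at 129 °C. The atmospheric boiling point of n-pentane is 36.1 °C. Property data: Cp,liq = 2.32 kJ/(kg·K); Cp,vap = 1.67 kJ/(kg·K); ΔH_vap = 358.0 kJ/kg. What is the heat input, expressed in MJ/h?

Q = 47500 MJ/h

liquid 1.30→36.1 °C: 80.736 kJ/kg
vaporisation at 36.1 °C: 358 kJ/kg
vapour 36.1→129 °C: 155.14 kJ/kg
Δh = 80.736 + 358 + 155.14 = 593.88 kJ/kg
Q = ṁ·Δh = 22.24 kg/s × 593.88 kJ/kg = 13208 kJ/s
|Q| = 13208 kW = 47548 MJ/h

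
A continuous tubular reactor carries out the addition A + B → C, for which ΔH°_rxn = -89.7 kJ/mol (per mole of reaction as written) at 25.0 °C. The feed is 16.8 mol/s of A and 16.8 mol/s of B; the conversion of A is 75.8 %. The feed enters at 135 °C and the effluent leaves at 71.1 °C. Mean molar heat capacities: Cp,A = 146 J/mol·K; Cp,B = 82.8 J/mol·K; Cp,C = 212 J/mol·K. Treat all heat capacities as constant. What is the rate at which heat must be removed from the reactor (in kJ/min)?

Q_out = 83900 kJ/min

Extent of reaction ξ = 0.758 × 16.8 = 12.734 mol/s
Reaction term: ξ·ΔH°_rxn = 12.734 × -89.7 = -1142.3 kJ/s
Sensible, feed 135→25 °C: -422.82 kJ/s
Outlet flows (mol/s): A 4.0656, B 4.0656, C 12.734
Sensible, products 25→71.1 °C: 167.34 kJ/s
Q = ΔH = -1397.8 kJ/s = -1397.8 kW
Heat removed = 83866 kJ/min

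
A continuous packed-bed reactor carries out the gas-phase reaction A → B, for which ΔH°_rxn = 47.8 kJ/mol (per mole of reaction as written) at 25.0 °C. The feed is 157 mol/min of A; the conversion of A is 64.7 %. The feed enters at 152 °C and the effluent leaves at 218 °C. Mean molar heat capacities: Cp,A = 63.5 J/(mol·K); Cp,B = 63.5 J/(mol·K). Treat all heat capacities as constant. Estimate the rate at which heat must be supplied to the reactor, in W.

Q_in = 91900 W

Extent of reaction ξ = 0.647 × 157 = 101.58 mol/min
Reaction term: ξ·ΔH°_rxn = 101.58 × 47.8 = 4855.5 kJ/min
Sensible, feed 152→25 °C: -1266.1 kJ/min
Outlet flows (mol/min): A 55.421, B 101.58
Sensible, products 25→218 °C: 1924.1 kJ/min
Q = ΔH = 5513.5 kJ/min = 91.891 kW
Heat supplied = 91891 W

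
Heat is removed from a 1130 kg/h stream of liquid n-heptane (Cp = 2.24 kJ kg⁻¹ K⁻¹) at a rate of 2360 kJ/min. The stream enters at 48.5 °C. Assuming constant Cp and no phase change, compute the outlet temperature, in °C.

T_out = -7.44 °C

Q = 2360 kJ/min = 141600 kJ/h
ΔT = Q/(ṁ·Cp) = 141600/(1130×2.24) = 55.942 K
T_out = 48.5 − 55.942 = -7.4418 °C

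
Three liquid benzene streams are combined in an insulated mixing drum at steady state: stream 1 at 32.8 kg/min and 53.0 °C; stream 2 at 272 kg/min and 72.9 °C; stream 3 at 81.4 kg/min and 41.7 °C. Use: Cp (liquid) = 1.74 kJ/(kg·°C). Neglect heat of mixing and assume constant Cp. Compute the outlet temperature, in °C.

No heat crosses the boundary, so H_out = H_in.
T_out = Σ ṁᵢCp,ᵢTᵢ / Σ ṁᵢCp,ᵢ
      = 43433 / 671.99 = 64.634 °C

T_out = 64.6 °C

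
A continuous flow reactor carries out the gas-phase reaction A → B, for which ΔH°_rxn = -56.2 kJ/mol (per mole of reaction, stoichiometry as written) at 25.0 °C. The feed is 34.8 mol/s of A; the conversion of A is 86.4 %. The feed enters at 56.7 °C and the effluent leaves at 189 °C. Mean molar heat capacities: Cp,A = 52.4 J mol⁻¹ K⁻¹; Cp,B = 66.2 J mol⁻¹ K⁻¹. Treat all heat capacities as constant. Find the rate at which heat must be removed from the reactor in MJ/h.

Extent of reaction ξ = 0.864 × 34.8 = 30.067 mol/s
Reaction term: ξ·ΔH°_rxn = 30.067 × -56.2 = -1689.8 kJ/s
Sensible, feed 56.7→25 °C: -57.806 kJ/s
Outlet flows (mol/s): A 4.7328, B 30.067
Sensible, products 25→189 °C: 367.11 kJ/s
Q = ΔH = -1380.5 kJ/s = -1380.5 kW
Heat removed = 4969.7 MJ/h

Q_out = 4970 MJ/h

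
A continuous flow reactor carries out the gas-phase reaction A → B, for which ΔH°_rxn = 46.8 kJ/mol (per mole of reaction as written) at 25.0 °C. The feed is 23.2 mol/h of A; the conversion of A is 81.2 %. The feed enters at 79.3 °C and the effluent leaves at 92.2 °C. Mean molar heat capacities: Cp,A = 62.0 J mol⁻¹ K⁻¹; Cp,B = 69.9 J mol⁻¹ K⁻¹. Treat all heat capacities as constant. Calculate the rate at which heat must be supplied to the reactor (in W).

Q_in = 253 W

Extent of reaction ξ = 0.812 × 23.2 = 18.838 mol/h
Reaction term: ξ·ΔH°_rxn = 18.838 × 46.8 = 881.64 kJ/h
Sensible, feed 79.3→25 °C: -78.105 kJ/h
Outlet flows (mol/h): A 4.3616, B 18.838
Sensible, products 25→92.2 °C: 106.66 kJ/h
Q = ΔH = 910.19 kJ/h = 0.25283 kW
Heat supplied = 252.83 W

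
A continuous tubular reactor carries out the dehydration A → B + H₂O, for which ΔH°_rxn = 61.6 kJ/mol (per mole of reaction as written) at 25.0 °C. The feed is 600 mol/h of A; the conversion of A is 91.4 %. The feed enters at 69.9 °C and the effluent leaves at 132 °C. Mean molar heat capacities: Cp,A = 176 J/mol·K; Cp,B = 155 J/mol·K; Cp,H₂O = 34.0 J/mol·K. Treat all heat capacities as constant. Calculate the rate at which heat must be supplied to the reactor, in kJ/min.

Extent of reaction ξ = 0.914 × 600 = 548.4 mol/h
Reaction term: ξ·ΔH°_rxn = 548.4 × 61.6 = 33781 kJ/h
Sensible, feed 69.9→25 °C: -4741.4 kJ/h
Outlet flows (mol/h): A 51.6, B 548.4, H₂O 548.4
Sensible, products 25→132 °C: 12062 kJ/h
Q = ΔH = 41102 kJ/h = 11.417 kW
Heat supplied = 685.03 kJ/min

Q_in = 685 kJ/min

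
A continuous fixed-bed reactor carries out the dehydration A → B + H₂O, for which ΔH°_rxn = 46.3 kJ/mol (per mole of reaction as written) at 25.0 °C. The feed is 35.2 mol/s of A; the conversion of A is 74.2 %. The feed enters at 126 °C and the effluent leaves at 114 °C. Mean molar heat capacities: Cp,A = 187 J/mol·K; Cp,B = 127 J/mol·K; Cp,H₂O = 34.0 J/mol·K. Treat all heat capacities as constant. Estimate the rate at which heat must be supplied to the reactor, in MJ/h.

Extent of reaction ξ = 0.742 × 35.2 = 26.118 mol/s
Reaction term: ξ·ΔH°_rxn = 26.118 × 46.3 = 1209.3 kJ/s
Sensible, feed 126→25 °C: -664.82 kJ/s
Outlet flows (mol/s): A 9.0816, B 26.118, H₂O 26.118
Sensible, products 25→114 °C: 525.4 kJ/s
Q = ΔH = 1069.9 kJ/s = 1069.9 kW
Heat supplied = 3851.5 MJ/h

Q_in = 3850 MJ/h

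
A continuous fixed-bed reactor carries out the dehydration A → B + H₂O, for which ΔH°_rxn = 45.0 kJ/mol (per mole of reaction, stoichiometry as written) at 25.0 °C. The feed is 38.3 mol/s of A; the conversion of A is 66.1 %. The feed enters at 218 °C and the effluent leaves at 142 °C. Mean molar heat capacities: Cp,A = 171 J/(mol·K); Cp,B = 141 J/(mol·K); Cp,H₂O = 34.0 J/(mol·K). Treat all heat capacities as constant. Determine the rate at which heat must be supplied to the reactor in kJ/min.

Q_in = 39200 kJ/min

Extent of reaction ξ = 0.661 × 38.3 = 25.316 mol/s
Reaction term: ξ·ΔH°_rxn = 25.316 × 45.0 = 1139.2 kJ/s
Sensible, feed 218→25 °C: -1264 kJ/s
Outlet flows (mol/s): A 12.984, B 25.316, H₂O 25.316
Sensible, products 25→142 °C: 778.12 kJ/s
Q = ΔH = 653.33 kJ/s = 653.33 kW
Heat supplied = 39200 kJ/min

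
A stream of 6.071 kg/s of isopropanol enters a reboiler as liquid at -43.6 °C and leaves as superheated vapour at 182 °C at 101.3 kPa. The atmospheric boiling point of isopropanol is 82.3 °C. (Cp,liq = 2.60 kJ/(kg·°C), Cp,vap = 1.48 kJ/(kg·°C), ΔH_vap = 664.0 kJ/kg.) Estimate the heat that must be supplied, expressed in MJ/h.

liquid -43.6→82.3 °C: 327.34 kJ/kg
vaporisation at 82.3 °C: 664 kJ/kg
vapour 82.3→182 °C: 147.56 kJ/kg
Δh = 327.34 + 664 + 147.56 = 1138.9 kJ/kg
Q = ṁ·Δh = 6.071 kg/s × 1138.9 kJ/kg = 6914.2 kJ/s
|Q| = 6914.2 kW = 24891 MJ/h

Q = 24900 MJ/h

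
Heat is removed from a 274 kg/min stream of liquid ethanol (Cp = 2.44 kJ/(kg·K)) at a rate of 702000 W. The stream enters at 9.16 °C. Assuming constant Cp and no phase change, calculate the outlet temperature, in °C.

T_out = -53.8 °C

Q = 702000 W = 42120 kJ/min
ΔT = Q/(ṁ·Cp) = 42120/(274×2.44) = 63.001 K
T_out = 9.16 − 63.001 = -53.841 °C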